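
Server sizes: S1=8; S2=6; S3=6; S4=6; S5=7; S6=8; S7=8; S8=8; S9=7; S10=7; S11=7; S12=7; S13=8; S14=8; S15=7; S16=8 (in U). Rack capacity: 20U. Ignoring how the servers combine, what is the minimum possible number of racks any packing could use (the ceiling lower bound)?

Total size = 8 + 6 + 6 + 6 + 7 + 8 + 8 + 8 + 7 + 7 + 7 + 7 + 8 + 8 + 7 + 8 = 116U.
⌈116 / 20⌉ = 6.

6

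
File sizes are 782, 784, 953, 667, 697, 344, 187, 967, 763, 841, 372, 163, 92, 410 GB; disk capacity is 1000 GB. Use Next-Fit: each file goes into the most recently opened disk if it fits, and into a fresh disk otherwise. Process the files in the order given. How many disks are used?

11

disk 1: place 782 GB, 218 GB left
disk 2: place 784 GB, 216 GB left
disk 3: place 953 GB, 47 GB left
disk 4: place 667 GB, 333 GB left
disk 5: place 697 GB, 303 GB left
disk 6: place 344 GB, 656 GB left
disk 6: place 187 GB, 469 GB left
disk 7: place 967 GB, 33 GB left
disk 8: place 763 GB, 237 GB left
disk 9: place 841 GB, 159 GB left
disk 10: place 372 GB, 628 GB left
disk 10: place 163 GB, 465 GB left
disk 10: place 92 GB, 373 GB left
disk 11: place 410 GB, 590 GB left
Final disks: [782] [784] [953] [667] [697] [344,187] [967] [763] [841] [372,163,92] [410].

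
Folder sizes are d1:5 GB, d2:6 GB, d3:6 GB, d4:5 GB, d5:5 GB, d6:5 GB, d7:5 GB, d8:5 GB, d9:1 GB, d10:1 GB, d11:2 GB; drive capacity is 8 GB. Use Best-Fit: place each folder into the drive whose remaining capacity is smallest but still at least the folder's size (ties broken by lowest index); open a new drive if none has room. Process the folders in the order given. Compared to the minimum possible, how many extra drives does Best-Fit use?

0

Best-Fit: [5] [6,1,1] [6,2] [5] [5] [5] [5] [5] → 8 drives.
8 folders exceed 4 GB (half the capacity), and no two of those can share a drive, so at least 8 drives are needed.
So 8 is already optimal.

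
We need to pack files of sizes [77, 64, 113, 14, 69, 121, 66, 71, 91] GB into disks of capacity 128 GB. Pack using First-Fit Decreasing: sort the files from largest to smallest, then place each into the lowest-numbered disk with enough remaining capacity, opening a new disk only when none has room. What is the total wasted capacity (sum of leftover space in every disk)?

Sorted descending: 121, 113, 91, 77, 71, 69, 66, 64, 14.
Put 121 GB in disk 1; 7 GB remain.
Put 113 GB in disk 2; 15 GB remain.
Put 91 GB in disk 3; 37 GB remain.
Put 77 GB in disk 4; 51 GB remain.
Put 71 GB in disk 5; 57 GB remain.
Put 69 GB in disk 6; 59 GB remain.
Put 66 GB in disk 7; 62 GB remain.
Put 64 GB in disk 8; 64 GB remain.
Put 14 GB in disk 2; 1 GB remain.
8 disks × 128 GB = 1024 GB; used 686 GB; unused 338 GB.

338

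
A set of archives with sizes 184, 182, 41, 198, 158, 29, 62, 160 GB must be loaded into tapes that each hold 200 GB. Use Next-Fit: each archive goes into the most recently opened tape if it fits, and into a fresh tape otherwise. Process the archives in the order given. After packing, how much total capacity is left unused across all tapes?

184 GB → tape 1 (remaining 16 GB)
182 GB → tape 2 (remaining 18 GB)
41 GB → tape 3 (remaining 159 GB)
198 GB → tape 4 (remaining 2 GB)
158 GB → tape 5 (remaining 42 GB)
29 GB → tape 5 (remaining 13 GB)
62 GB → tape 6 (remaining 138 GB)
160 GB → tape 7 (remaining 40 GB)
7 tapes × 200 GB = 1400 GB; used 1014 GB; unused 386 GB.

386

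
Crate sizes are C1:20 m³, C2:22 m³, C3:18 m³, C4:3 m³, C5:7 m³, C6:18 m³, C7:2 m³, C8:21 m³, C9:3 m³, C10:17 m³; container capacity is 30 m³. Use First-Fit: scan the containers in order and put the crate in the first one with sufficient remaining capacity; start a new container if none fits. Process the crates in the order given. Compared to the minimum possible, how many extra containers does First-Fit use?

First-Fit: [20,3,7] [22,2,3] [18] [18] [21] [17] → 6 containers.
6 crates exceed 15 m³ (half the capacity), and no two of those can share a container, so at least 6 containers are needed.
So 6 is already optimal.

0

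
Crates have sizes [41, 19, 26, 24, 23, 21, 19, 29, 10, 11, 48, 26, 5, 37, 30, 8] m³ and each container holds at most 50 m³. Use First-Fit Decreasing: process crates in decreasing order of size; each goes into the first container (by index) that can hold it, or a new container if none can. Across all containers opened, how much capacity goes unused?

Sorted descending: 48, 41, 37, 30, 29, 26, 26, 24, 23, 21, 19, 19, 11, 10, 8, 5.
48 m³ → container 1 (remaining 2 m³)
41 m³ → container 2 (remaining 9 m³)
37 m³ → container 3 (remaining 13 m³)
30 m³ → container 4 (remaining 20 m³)
29 m³ → container 5 (remaining 21 m³)
26 m³ → container 6 (remaining 24 m³)
26 m³ → container 7 (remaining 24 m³)
24 m³ → container 6 (remaining 0 m³)
23 m³ → container 7 (remaining 1 m³)
21 m³ → container 5 (remaining 0 m³)
19 m³ → container 4 (remaining 1 m³)
19 m³ → container 8 (remaining 31 m³)
11 m³ → container 3 (remaining 2 m³)
10 m³ → container 8 (remaining 21 m³)
8 m³ → container 2 (remaining 1 m³)
5 m³ → container 8 (remaining 16 m³)
8 containers × 50 m³ = 400 m³; used 377 m³; unused 23 m³.

23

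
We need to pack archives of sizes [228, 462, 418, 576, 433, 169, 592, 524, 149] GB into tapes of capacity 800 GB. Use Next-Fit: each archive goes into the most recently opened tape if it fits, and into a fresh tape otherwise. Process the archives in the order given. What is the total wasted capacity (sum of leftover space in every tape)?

Put 228 GB in tape 1; 572 GB remain.
Put 462 GB in tape 1; 110 GB remain.
Put 418 GB in tape 2; 382 GB remain.
Put 576 GB in tape 3; 224 GB remain.
Put 433 GB in tape 4; 367 GB remain.
Put 169 GB in tape 4; 198 GB remain.
Put 592 GB in tape 5; 208 GB remain.
Put 524 GB in tape 6; 276 GB remain.
Put 149 GB in tape 6; 127 GB remain.
6 tapes × 800 GB = 4800 GB; used 3551 GB; unused 1249 GB.

1249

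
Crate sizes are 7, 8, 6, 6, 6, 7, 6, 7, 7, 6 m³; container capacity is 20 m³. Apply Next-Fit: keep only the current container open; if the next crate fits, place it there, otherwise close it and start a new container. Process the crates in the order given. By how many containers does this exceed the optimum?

0

Next-Fit: [7,8] [6,6,6] [7,6,7] [7,6] → 4 containers.
Total size 66 m³; any packing needs at least ⌈66/20⌉ = 4 containers.
So 4 is already optimal.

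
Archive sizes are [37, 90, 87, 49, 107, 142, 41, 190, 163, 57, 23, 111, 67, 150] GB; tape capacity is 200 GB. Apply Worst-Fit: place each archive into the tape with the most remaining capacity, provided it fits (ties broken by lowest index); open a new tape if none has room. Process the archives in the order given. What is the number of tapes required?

8

Put 37 GB in tape 1; 163 GB remain.
Put 90 GB in tape 1; 73 GB remain.
Put 87 GB in tape 2; 113 GB remain.
Put 49 GB in tape 2; 64 GB remain.
Put 107 GB in tape 3; 93 GB remain.
Put 142 GB in tape 4; 58 GB remain.
Put 41 GB in tape 3; 52 GB remain.
Put 190 GB in tape 5; 10 GB remain.
Put 163 GB in tape 6; 37 GB remain.
Put 57 GB in tape 1; 16 GB remain.
Put 23 GB in tape 2; 41 GB remain.
Put 111 GB in tape 7; 89 GB remain.
Put 67 GB in tape 7; 22 GB remain.
Put 150 GB in tape 8; 50 GB remain.
Final tapes: [37,90,57] [87,49,23] [107,41] [142] [190] [163] [111,67] [150].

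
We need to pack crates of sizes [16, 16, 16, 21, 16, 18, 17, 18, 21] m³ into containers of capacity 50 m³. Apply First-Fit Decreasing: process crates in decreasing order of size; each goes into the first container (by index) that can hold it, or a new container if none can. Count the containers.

4 containers

Sorted descending: 21, 21, 18, 18, 17, 16, 16, 16, 16.
21 m³ → container 1 (remaining 29 m³)
21 m³ → container 1 (remaining 8 m³)
18 m³ → container 2 (remaining 32 m³)
18 m³ → container 2 (remaining 14 m³)
17 m³ → container 3 (remaining 33 m³)
16 m³ → container 3 (remaining 17 m³)
16 m³ → container 3 (remaining 1 m³)
16 m³ → container 4 (remaining 34 m³)
16 m³ → container 4 (remaining 18 m³)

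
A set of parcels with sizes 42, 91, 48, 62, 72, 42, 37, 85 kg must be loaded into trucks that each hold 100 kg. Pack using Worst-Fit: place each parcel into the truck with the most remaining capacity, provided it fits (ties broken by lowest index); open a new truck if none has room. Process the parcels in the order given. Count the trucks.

6 trucks

truck 1: place 42 kg, 58 kg left
truck 2: place 91 kg, 9 kg left
truck 1: place 48 kg, 10 kg left
truck 3: place 62 kg, 38 kg left
truck 4: place 72 kg, 28 kg left
truck 5: place 42 kg, 58 kg left
truck 5: place 37 kg, 21 kg left
truck 6: place 85 kg, 15 kg left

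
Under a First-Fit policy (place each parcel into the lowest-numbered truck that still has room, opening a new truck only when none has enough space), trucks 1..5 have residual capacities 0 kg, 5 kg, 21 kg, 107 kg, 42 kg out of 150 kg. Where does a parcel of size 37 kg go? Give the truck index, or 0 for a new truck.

Trucks with room: truck 4 (107 kg), truck 5 (42 kg).
The first with room is truck 4.

4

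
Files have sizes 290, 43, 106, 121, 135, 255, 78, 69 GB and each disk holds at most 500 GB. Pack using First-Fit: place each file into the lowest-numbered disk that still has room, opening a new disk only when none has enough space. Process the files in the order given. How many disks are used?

3 disks

Put 290 GB in disk 1; 210 GB remain.
Put 43 GB in disk 1; 167 GB remain.
Put 106 GB in disk 1; 61 GB remain.
Put 121 GB in disk 2; 379 GB remain.
Put 135 GB in disk 2; 244 GB remain.
Put 255 GB in disk 3; 245 GB remain.
Put 78 GB in disk 2; 166 GB remain.
Put 69 GB in disk 2; 97 GB remain.
Final disks: [290,43,106] [121,135,78,69] [255].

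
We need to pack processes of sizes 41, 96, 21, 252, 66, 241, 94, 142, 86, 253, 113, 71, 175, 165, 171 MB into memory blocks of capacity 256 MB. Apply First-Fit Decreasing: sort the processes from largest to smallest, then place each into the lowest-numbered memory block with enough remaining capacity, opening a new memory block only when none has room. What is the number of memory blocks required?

Sorted descending: 253, 252, 241, 175, 171, 165, 142, 113, 96, 94, 86, 71, 66, 41, 21.
Put 253 MB in memory block 1; 3 MB remain.
Put 252 MB in memory block 2; 4 MB remain.
Put 241 MB in memory block 3; 15 MB remain.
Put 175 MB in memory block 4; 81 MB remain.
Put 171 MB in memory block 5; 85 MB remain.
Put 165 MB in memory block 6; 91 MB remain.
Put 142 MB in memory block 7; 114 MB remain.
Put 113 MB in memory block 7; 1 MB remain.
Put 96 MB in memory block 8; 160 MB remain.
Put 94 MB in memory block 8; 66 MB remain.
Put 86 MB in memory block 6; 5 MB remain.
Put 71 MB in memory block 4; 10 MB remain.
Put 66 MB in memory block 5; 19 MB remain.
Put 41 MB in memory block 8; 25 MB remain.
Put 21 MB in memory block 8; 4 MB remain.
Final memory blocks: [253] [252] [241] [175,71] [171,66] [165,86] [142,113] [96,94,41,21].

8 memory blocks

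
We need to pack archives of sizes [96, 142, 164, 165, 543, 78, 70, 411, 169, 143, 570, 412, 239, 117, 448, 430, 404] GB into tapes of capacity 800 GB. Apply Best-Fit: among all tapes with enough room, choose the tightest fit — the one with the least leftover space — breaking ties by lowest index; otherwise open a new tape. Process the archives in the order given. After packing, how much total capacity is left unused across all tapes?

Put 96 GB in tape 1; 704 GB remain.
Put 142 GB in tape 1; 562 GB remain.
Put 164 GB in tape 1; 398 GB remain.
Put 165 GB in tape 1; 233 GB remain.
Put 543 GB in tape 2; 257 GB remain.
Put 78 GB in tape 1; 155 GB remain.
Put 70 GB in tape 1; 85 GB remain.
Put 411 GB in tape 3; 389 GB remain.
Put 169 GB in tape 2; 88 GB remain.
Put 143 GB in tape 3; 246 GB remain.
Put 570 GB in tape 4; 230 GB remain.
Put 412 GB in tape 5; 388 GB remain.
Put 239 GB in tape 3; 7 GB remain.
Put 117 GB in tape 4; 113 GB remain.
Put 448 GB in tape 6; 352 GB remain.
Put 430 GB in tape 7; 370 GB remain.
Put 404 GB in tape 8; 396 GB remain.
8 tapes × 800 GB = 6400 GB; used 4601 GB; unused 1799 GB.

1799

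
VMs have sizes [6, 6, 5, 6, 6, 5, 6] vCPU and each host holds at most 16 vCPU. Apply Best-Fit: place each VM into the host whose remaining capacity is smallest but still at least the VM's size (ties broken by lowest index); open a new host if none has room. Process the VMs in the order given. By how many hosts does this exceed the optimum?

Best-Fit: [6,6] [5,6,5] [6,6] → 3 hosts.
Total size 40 vCPU; any packing needs at least ⌈40/16⌉ = 3 hosts.
So 3 is already optimal.

0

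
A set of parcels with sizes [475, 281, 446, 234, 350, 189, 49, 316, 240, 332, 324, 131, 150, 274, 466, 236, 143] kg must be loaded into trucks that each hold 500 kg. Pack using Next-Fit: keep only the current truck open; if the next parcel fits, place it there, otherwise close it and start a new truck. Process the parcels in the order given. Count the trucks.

13 trucks

475 kg → truck 1 (remaining 25 kg)
281 kg → truck 2 (remaining 219 kg)
446 kg → truck 3 (remaining 54 kg)
234 kg → truck 4 (remaining 266 kg)
350 kg → truck 5 (remaining 150 kg)
189 kg → truck 6 (remaining 311 kg)
49 kg → truck 6 (remaining 262 kg)
316 kg → truck 7 (remaining 184 kg)
240 kg → truck 8 (remaining 260 kg)
332 kg → truck 9 (remaining 168 kg)
324 kg → truck 10 (remaining 176 kg)
131 kg → truck 10 (remaining 45 kg)
150 kg → truck 11 (remaining 350 kg)
274 kg → truck 11 (remaining 76 kg)
466 kg → truck 12 (remaining 34 kg)
236 kg → truck 13 (remaining 264 kg)
143 kg → truck 13 (remaining 121 kg)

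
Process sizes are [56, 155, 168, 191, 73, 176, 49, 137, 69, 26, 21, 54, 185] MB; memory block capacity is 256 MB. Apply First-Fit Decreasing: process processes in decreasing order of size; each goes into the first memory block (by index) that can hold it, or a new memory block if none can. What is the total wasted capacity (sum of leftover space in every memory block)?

176

Sorted descending: 191, 185, 176, 168, 155, 137, 73, 69, 56, 54, 49, 26, 21.
191 MB → memory block 1 (remaining 65 MB)
185 MB → memory block 2 (remaining 71 MB)
176 MB → memory block 3 (remaining 80 MB)
168 MB → memory block 4 (remaining 88 MB)
155 MB → memory block 5 (remaining 101 MB)
137 MB → memory block 6 (remaining 119 MB)
73 MB → memory block 3 (remaining 7 MB)
69 MB → memory block 2 (remaining 2 MB)
56 MB → memory block 1 (remaining 9 MB)
54 MB → memory block 4 (remaining 34 MB)
49 MB → memory block 5 (remaining 52 MB)
26 MB → memory block 4 (remaining 8 MB)
21 MB → memory block 5 (remaining 31 MB)
6 memory blocks × 256 MB = 1536 MB; used 1360 MB; unused 176 MB.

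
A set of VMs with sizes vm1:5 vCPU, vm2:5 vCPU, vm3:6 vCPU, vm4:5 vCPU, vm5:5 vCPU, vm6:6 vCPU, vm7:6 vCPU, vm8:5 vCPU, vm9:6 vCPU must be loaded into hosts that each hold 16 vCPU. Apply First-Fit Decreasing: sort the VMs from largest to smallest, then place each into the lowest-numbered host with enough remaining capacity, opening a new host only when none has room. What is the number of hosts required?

4 hosts

Sorted descending: 6, 6, 6, 6, 5, 5, 5, 5, 5.
host 1: place 6 vCPU, 10 vCPU left
host 1: place 6 vCPU, 4 vCPU left
host 2: place 6 vCPU, 10 vCPU left
host 2: place 6 vCPU, 4 vCPU left
host 3: place 5 vCPU, 11 vCPU left
host 3: place 5 vCPU, 6 vCPU left
host 3: place 5 vCPU, 1 vCPU left
host 4: place 5 vCPU, 11 vCPU left
host 4: place 5 vCPU, 6 vCPU left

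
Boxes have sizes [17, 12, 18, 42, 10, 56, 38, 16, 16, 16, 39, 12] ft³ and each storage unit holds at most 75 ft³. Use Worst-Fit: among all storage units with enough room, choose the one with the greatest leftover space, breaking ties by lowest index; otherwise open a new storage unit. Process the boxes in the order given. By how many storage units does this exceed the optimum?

Worst-Fit: [17,12,18,16] [42,10,16] [56] [38,16] [39,12] → 5 storage units.
Total size 292 ft³; any packing needs at least ⌈292/75⌉ = 4 storage units.
An optimal packing achieves that bound: [56,18] [42,17,16] [39,16,16] [38,12,12,10] → 4 storage units.
Excess: 5 − 4 = 1.

1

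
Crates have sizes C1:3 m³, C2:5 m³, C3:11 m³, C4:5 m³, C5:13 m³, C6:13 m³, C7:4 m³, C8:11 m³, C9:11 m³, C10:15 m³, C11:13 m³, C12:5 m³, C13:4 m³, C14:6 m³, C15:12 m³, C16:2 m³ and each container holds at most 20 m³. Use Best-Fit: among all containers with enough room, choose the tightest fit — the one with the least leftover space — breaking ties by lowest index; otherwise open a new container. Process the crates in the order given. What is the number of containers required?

Put C1 (3 m³) in container 1; 17 m³ remain.
Put C2 (5 m³) in container 1; 12 m³ remain.
Put C3 (11 m³) in container 1; 1 m³ remain.
Put C4 (5 m³) in container 2; 15 m³ remain.
Put C5 (13 m³) in container 2; 2 m³ remain.
Put C6 (13 m³) in container 3; 7 m³ remain.
Put C7 (4 m³) in container 3; 3 m³ remain.
Put C8 (11 m³) in container 4; 9 m³ remain.
Put C9 (11 m³) in container 5; 9 m³ remain.
Put C10 (15 m³) in container 6; 5 m³ remain.
Put C11 (13 m³) in container 7; 7 m³ remain.
Put C12 (5 m³) in container 6; 0 m³ remain.
Put C13 (4 m³) in container 7; 3 m³ remain.
Put C14 (6 m³) in container 4; 3 m³ remain.
Put C15 (12 m³) in container 8; 8 m³ remain.
Put C16 (2 m³) in container 2; 0 m³ remain.
Final containers: [3,5,11] [5,13,2] [13,4] [11,6] [11] [15,5] [13,4] [12].

8 containers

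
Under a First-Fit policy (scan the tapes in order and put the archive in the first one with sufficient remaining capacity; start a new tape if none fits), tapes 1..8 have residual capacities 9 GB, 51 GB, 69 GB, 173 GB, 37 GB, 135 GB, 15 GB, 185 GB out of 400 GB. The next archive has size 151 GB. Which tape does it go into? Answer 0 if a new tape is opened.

Tapes with room: tape 4 (173 GB), tape 8 (185 GB).
The first with room is tape 4.

4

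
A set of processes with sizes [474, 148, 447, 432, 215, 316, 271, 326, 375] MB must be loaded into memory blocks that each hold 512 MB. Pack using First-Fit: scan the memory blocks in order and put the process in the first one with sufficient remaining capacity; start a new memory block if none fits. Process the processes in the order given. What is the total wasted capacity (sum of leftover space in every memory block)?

1092

Put 474 MB in memory block 1; 38 MB remain.
Put 148 MB in memory block 2; 364 MB remain.
Put 447 MB in memory block 3; 65 MB remain.
Put 432 MB in memory block 4; 80 MB remain.
Put 215 MB in memory block 2; 149 MB remain.
Put 316 MB in memory block 5; 196 MB remain.
Put 271 MB in memory block 6; 241 MB remain.
Put 326 MB in memory block 7; 186 MB remain.
Put 375 MB in memory block 8; 137 MB remain.
8 memory blocks × 512 MB = 4096 MB; used 3004 MB; unused 1092 MB.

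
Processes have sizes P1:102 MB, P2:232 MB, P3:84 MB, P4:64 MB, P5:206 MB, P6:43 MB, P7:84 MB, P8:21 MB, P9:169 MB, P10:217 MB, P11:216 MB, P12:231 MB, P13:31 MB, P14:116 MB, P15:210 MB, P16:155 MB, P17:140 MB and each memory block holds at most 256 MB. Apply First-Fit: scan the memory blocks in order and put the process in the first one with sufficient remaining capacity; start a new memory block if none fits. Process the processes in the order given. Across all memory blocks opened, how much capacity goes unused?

239

P1 (102 MB) → memory block 1 (remaining 154 MB)
P2 (232 MB) → memory block 2 (remaining 24 MB)
P3 (84 MB) → memory block 1 (remaining 70 MB)
P4 (64 MB) → memory block 1 (remaining 6 MB)
P5 (206 MB) → memory block 3 (remaining 50 MB)
P6 (43 MB) → memory block 3 (remaining 7 MB)
P7 (84 MB) → memory block 4 (remaining 172 MB)
P8 (21 MB) → memory block 2 (remaining 3 MB)
P9 (169 MB) → memory block 4 (remaining 3 MB)
P10 (217 MB) → memory block 5 (remaining 39 MB)
P11 (216 MB) → memory block 6 (remaining 40 MB)
P12 (231 MB) → memory block 7 (remaining 25 MB)
P13 (31 MB) → memory block 5 (remaining 8 MB)
P14 (116 MB) → memory block 8 (remaining 140 MB)
P15 (210 MB) → memory block 9 (remaining 46 MB)
P16 (155 MB) → memory block 10 (remaining 101 MB)
P17 (140 MB) → memory block 8 (remaining 0 MB)
10 memory blocks × 256 MB = 2560 MB; used 2321 MB; unused 239 MB.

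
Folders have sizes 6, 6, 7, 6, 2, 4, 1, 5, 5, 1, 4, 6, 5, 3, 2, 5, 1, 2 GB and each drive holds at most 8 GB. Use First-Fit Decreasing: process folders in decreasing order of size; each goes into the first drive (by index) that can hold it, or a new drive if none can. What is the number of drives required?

10

Sorted descending: 7, 6, 6, 6, 6, 5, 5, 5, 5, 4, 4, 3, 2, 2, 2, 1, 1, 1.
Put 7 GB in drive 1; 1 GB remain.
Put 6 GB in drive 2; 2 GB remain.
Put 6 GB in drive 3; 2 GB remain.
Put 6 GB in drive 4; 2 GB remain.
Put 6 GB in drive 5; 2 GB remain.
Put 5 GB in drive 6; 3 GB remain.
Put 5 GB in drive 7; 3 GB remain.
Put 5 GB in drive 8; 3 GB remain.
Put 5 GB in drive 9; 3 GB remain.
Put 4 GB in drive 10; 4 GB remain.
Put 4 GB in drive 10; 0 GB remain.
Put 3 GB in drive 6; 0 GB remain.
Put 2 GB in drive 2; 0 GB remain.
Put 2 GB in drive 3; 0 GB remain.
Put 2 GB in drive 4; 0 GB remain.
Put 1 GB in drive 1; 0 GB remain.
Put 1 GB in drive 5; 1 GB remain.
Put 1 GB in drive 5; 0 GB remain.
Final drives: [7,1] [6,2] [6,2] [6,2] [6,1,1] [5,3] [5] [5] [5] [4,4].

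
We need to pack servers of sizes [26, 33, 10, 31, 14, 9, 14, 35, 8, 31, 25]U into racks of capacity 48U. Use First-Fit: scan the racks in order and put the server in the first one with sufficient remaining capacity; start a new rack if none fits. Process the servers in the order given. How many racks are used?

6 racks

rack 1: place 26U, 22U left
rack 2: place 33U, 15U left
rack 1: place 10U, 12U left
rack 3: place 31U, 17U left
rack 2: place 14U, 1U left
rack 1: place 9U, 3U left
rack 3: place 14U, 3U left
rack 4: place 35U, 13U left
rack 4: place 8U, 5U left
rack 5: place 31U, 17U left
rack 6: place 25U, 23U left
Final racks: [26,10,9] [33,14] [31,14] [35,8] [31] [25].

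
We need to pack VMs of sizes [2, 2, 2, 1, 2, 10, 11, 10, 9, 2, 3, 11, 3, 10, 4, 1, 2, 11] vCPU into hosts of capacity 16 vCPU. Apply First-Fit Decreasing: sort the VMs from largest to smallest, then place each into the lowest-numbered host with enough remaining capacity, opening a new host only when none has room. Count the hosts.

7 hosts

Sorted descending: 11, 11, 11, 10, 10, 10, 9, 4, 3, 3, 2, 2, 2, 2, 2, 2, 1, 1.
Put 11 vCPU in host 1; 5 vCPU remain.
Put 11 vCPU in host 2; 5 vCPU remain.
Put 11 vCPU in host 3; 5 vCPU remain.
Put 10 vCPU in host 4; 6 vCPU remain.
Put 10 vCPU in host 5; 6 vCPU remain.
Put 10 vCPU in host 6; 6 vCPU remain.
Put 9 vCPU in host 7; 7 vCPU remain.
Put 4 vCPU in host 1; 1 vCPU remain.
Put 3 vCPU in host 2; 2 vCPU remain.
Put 3 vCPU in host 3; 2 vCPU remain.
Put 2 vCPU in host 2; 0 vCPU remain.
Put 2 vCPU in host 3; 0 vCPU remain.
Put 2 vCPU in host 4; 4 vCPU remain.
Put 2 vCPU in host 4; 2 vCPU remain.
Put 2 vCPU in host 4; 0 vCPU remain.
Put 2 vCPU in host 5; 4 vCPU remain.
Put 1 vCPU in host 1; 0 vCPU remain.
Put 1 vCPU in host 5; 3 vCPU remain.
Final hosts: [11,4,1] [11,3,2] [11,3,2] [10,2,2,2] [10,2,1] [10] [9].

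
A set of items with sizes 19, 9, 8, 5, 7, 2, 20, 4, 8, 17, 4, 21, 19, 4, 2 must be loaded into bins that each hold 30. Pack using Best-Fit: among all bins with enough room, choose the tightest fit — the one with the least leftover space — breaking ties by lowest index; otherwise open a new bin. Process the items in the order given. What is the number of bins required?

6

bin 1: place 19, 11 left
bin 1: place 9, 2 left
bin 2: place 8, 22 left
bin 2: place 5, 17 left
bin 2: place 7, 10 left
bin 1: place 2, 0 left
bin 3: place 20, 10 left
bin 2: place 4, 6 left
bin 3: place 8, 2 left
bin 4: place 17, 13 left
bin 2: place 4, 2 left
bin 5: place 21, 9 left
bin 6: place 19, 11 left
bin 5: place 4, 5 left
bin 2: place 2, 0 left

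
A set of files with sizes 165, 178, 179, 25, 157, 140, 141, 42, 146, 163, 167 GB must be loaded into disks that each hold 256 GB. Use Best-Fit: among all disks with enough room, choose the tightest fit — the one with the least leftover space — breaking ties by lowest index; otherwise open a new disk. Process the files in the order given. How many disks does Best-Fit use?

165 GB → disk 1 (remaining 91 GB)
178 GB → disk 2 (remaining 78 GB)
179 GB → disk 3 (remaining 77 GB)
25 GB → disk 3 (remaining 52 GB)
157 GB → disk 4 (remaining 99 GB)
140 GB → disk 5 (remaining 116 GB)
141 GB → disk 6 (remaining 115 GB)
42 GB → disk 3 (remaining 10 GB)
146 GB → disk 7 (remaining 110 GB)
163 GB → disk 8 (remaining 93 GB)
167 GB → disk 9 (remaining 89 GB)

9 disks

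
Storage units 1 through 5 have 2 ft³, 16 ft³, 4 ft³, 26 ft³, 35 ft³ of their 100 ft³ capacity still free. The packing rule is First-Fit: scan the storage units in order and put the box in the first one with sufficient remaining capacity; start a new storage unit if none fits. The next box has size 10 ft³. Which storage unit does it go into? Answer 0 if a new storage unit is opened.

2

Storage units with room: storage unit 2 (16 ft³), storage unit 4 (26 ft³), storage unit 5 (35 ft³).
The first with room is storage unit 2.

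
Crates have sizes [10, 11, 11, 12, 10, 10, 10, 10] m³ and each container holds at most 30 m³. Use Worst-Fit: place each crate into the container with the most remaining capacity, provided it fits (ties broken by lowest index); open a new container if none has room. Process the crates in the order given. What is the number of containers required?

10 m³ → container 1 (remaining 20 m³)
11 m³ → container 1 (remaining 9 m³)
11 m³ → container 2 (remaining 19 m³)
12 m³ → container 2 (remaining 7 m³)
10 m³ → container 3 (remaining 20 m³)
10 m³ → container 3 (remaining 10 m³)
10 m³ → container 3 (remaining 0 m³)
10 m³ → container 4 (remaining 20 m³)

4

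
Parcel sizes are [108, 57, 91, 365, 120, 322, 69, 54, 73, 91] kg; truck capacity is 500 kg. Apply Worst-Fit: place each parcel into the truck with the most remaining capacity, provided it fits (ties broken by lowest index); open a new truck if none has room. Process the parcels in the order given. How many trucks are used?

truck 1: place 108 kg, 392 kg left
truck 1: place 57 kg, 335 kg left
truck 1: place 91 kg, 244 kg left
truck 2: place 365 kg, 135 kg left
truck 1: place 120 kg, 124 kg left
truck 3: place 322 kg, 178 kg left
truck 3: place 69 kg, 109 kg left
truck 2: place 54 kg, 81 kg left
truck 1: place 73 kg, 51 kg left
truck 3: place 91 kg, 18 kg left
Final trucks: [108,57,91,120,73] [365,54] [322,69,91].

3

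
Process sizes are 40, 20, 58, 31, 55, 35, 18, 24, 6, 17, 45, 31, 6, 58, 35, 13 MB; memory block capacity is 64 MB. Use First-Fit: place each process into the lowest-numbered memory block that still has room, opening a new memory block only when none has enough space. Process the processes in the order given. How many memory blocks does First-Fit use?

40 MB → memory block 1 (remaining 24 MB)
20 MB → memory block 1 (remaining 4 MB)
58 MB → memory block 2 (remaining 6 MB)
31 MB → memory block 3 (remaining 33 MB)
55 MB → memory block 4 (remaining 9 MB)
35 MB → memory block 5 (remaining 29 MB)
18 MB → memory block 3 (remaining 15 MB)
24 MB → memory block 5 (remaining 5 MB)
6 MB → memory block 2 (remaining 0 MB)
17 MB → memory block 6 (remaining 47 MB)
45 MB → memory block 6 (remaining 2 MB)
31 MB → memory block 7 (remaining 33 MB)
6 MB → memory block 3 (remaining 9 MB)
58 MB → memory block 8 (remaining 6 MB)
35 MB → memory block 9 (remaining 29 MB)
13 MB → memory block 7 (remaining 20 MB)

9 memory blocks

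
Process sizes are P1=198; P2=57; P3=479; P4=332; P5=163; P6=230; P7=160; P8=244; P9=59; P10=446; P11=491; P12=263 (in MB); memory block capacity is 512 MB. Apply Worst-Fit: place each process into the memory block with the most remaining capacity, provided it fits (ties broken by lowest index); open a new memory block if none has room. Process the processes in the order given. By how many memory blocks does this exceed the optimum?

1

Worst-Fit: [198,57,163] [479] [332] [230,160] [244,59] [446] [491] [263] → 8 memory blocks.
Total size 3122 MB; any packing needs at least ⌈3122/512⌉ = 7 memory blocks.
An optimal packing achieves that bound: [491] [479] [446,59] [332,163] [263,244] [230,198,57] [160] → 7 memory blocks.
Excess: 8 − 7 = 1.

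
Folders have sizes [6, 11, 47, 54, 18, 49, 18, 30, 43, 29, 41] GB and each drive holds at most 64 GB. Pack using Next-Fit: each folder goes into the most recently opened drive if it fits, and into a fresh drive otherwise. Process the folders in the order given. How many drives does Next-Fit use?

8 drives

6 GB → drive 1 (remaining 58 GB)
11 GB → drive 1 (remaining 47 GB)
47 GB → drive 1 (remaining 0 GB)
54 GB → drive 2 (remaining 10 GB)
18 GB → drive 3 (remaining 46 GB)
49 GB → drive 4 (remaining 15 GB)
18 GB → drive 5 (remaining 46 GB)
30 GB → drive 5 (remaining 16 GB)
43 GB → drive 6 (remaining 21 GB)
29 GB → drive 7 (remaining 35 GB)
41 GB → drive 8 (remaining 23 GB)
Final drives: [6,11,47] [54] [18] [49] [18,30] [43] [29] [41].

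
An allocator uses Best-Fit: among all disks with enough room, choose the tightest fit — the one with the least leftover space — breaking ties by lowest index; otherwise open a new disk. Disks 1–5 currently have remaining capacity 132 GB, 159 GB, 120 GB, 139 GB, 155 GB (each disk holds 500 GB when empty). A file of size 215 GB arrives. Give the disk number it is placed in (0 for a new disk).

No disk has ≥ 215 GB free, so a new disk is opened.

0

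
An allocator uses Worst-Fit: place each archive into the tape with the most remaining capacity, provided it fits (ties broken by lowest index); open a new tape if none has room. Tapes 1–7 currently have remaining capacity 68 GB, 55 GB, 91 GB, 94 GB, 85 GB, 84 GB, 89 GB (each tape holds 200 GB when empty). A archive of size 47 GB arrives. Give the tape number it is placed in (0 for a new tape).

Tapes with room: tape 1 (68 GB), tape 2 (55 GB), tape 3 (91 GB), tape 4 (94 GB), tape 5 (85 GB), tape 6 (84 GB), tape 7 (89 GB).
Most room is tape 4 with 94 GB free.

4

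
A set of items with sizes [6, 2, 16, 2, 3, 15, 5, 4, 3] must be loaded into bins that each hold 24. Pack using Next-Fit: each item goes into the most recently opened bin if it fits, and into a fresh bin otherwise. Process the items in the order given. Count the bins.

3 bins

bin 1: place 6, 18 left
bin 1: place 2, 16 left
bin 1: place 16, 0 left
bin 2: place 2, 22 left
bin 2: place 3, 19 left
bin 2: place 15, 4 left
bin 3: place 5, 19 left
bin 3: place 4, 15 left
bin 3: place 3, 12 left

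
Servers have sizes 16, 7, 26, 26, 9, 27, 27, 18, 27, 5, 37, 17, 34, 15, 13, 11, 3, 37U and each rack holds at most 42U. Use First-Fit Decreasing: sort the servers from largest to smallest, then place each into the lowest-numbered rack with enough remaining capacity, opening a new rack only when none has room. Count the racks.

Sorted descending: 37, 37, 34, 27, 27, 27, 26, 26, 18, 17, 16, 15, 13, 11, 9, 7, 5, 3.
37U → rack 1 (remaining 5U)
37U → rack 2 (remaining 5U)
34U → rack 3 (remaining 8U)
27U → rack 4 (remaining 15U)
27U → rack 5 (remaining 15U)
27U → rack 6 (remaining 15U)
26U → rack 7 (remaining 16U)
26U → rack 8 (remaining 16U)
18U → rack 9 (remaining 24U)
17U → rack 9 (remaining 7U)
16U → rack 7 (remaining 0U)
15U → rack 4 (remaining 0U)
13U → rack 5 (remaining 2U)
11U → rack 6 (remaining 4U)
9U → rack 8 (remaining 7U)
7U → rack 3 (remaining 1U)
5U → rack 1 (remaining 0U)
3U → rack 2 (remaining 2U)

9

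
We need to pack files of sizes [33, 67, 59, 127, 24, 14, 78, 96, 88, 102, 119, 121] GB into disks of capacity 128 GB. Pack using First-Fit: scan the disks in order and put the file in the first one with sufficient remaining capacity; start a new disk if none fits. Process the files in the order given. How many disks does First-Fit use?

9

disk 1: place 33 GB, 95 GB left
disk 1: place 67 GB, 28 GB left
disk 2: place 59 GB, 69 GB left
disk 3: place 127 GB, 1 GB left
disk 1: place 24 GB, 4 GB left
disk 2: place 14 GB, 55 GB left
disk 4: place 78 GB, 50 GB left
disk 5: place 96 GB, 32 GB left
disk 6: place 88 GB, 40 GB left
disk 7: place 102 GB, 26 GB left
disk 8: place 119 GB, 9 GB left
disk 9: place 121 GB, 7 GB left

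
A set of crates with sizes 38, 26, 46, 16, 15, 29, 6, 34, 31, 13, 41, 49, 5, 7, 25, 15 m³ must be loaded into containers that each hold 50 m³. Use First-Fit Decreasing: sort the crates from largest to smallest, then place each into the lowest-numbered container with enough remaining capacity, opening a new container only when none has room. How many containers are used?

9

Sorted descending: 49, 46, 41, 38, 34, 31, 29, 26, 25, 16, 15, 15, 13, 7, 6, 5.
49 m³ → container 1 (remaining 1 m³)
46 m³ → container 2 (remaining 4 m³)
41 m³ → container 3 (remaining 9 m³)
38 m³ → container 4 (remaining 12 m³)
34 m³ → container 5 (remaining 16 m³)
31 m³ → container 6 (remaining 19 m³)
29 m³ → container 7 (remaining 21 m³)
26 m³ → container 8 (remaining 24 m³)
25 m³ → container 9 (remaining 25 m³)
16 m³ → container 5 (remaining 0 m³)
15 m³ → container 6 (remaining 4 m³)
15 m³ → container 7 (remaining 6 m³)
13 m³ → container 8 (remaining 11 m³)
7 m³ → container 3 (remaining 2 m³)
6 m³ → container 4 (remaining 6 m³)
5 m³ → container 4 (remaining 1 m³)
Final containers: [49] [46] [41,7] [38,6,5] [34,16] [31,15] [29,15] [26,13] [25].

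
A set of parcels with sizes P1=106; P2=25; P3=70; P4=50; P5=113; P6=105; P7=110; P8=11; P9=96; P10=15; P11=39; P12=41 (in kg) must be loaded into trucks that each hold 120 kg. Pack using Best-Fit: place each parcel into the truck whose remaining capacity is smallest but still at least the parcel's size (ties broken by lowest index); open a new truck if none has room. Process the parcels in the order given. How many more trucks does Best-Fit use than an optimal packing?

1

Best-Fit: [106,11] [25,70] [50,39] [113] [105,15] [110] [96] [41] → 8 trucks.
Total size 781 kg; any packing needs at least ⌈781/120⌉ = 7 trucks.
An optimal packing achieves that bound: [113] [110] [106,11] [105,15] [96] [70,50] [41,39,25] → 7 trucks.
Excess: 8 − 7 = 1.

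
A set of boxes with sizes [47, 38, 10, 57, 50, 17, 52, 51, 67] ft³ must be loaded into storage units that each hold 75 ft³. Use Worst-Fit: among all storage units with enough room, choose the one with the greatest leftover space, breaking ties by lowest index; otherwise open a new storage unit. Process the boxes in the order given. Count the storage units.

47 ft³ → storage unit 1 (remaining 28 ft³)
38 ft³ → storage unit 2 (remaining 37 ft³)
10 ft³ → storage unit 2 (remaining 27 ft³)
57 ft³ → storage unit 3 (remaining 18 ft³)
50 ft³ → storage unit 4 (remaining 25 ft³)
17 ft³ → storage unit 1 (remaining 11 ft³)
52 ft³ → storage unit 5 (remaining 23 ft³)
51 ft³ → storage unit 6 (remaining 24 ft³)
67 ft³ → storage unit 7 (remaining 8 ft³)

7 storage units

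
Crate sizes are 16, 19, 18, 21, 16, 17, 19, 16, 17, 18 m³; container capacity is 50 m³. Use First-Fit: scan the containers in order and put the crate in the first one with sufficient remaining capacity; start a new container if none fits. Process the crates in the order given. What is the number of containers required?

5 containers

Put 16 m³ in container 1; 34 m³ remain.
Put 19 m³ in container 1; 15 m³ remain.
Put 18 m³ in container 2; 32 m³ remain.
Put 21 m³ in container 2; 11 m³ remain.
Put 16 m³ in container 3; 34 m³ remain.
Put 17 m³ in container 3; 17 m³ remain.
Put 19 m³ in container 4; 31 m³ remain.
Put 16 m³ in container 3; 1 m³ remain.
Put 17 m³ in container 4; 14 m³ remain.
Put 18 m³ in container 5; 32 m³ remain.
Final containers: [16,19] [18,21] [16,17,16] [19,17] [18].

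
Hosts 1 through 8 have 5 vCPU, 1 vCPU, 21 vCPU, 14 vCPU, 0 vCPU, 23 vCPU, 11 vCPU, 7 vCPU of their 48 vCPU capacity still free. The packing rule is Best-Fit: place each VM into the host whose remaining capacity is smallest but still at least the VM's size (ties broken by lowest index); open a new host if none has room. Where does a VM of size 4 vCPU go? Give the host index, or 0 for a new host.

1

Hosts with room: host 1 (5 vCPU), host 3 (21 vCPU), host 4 (14 vCPU), host 6 (23 vCPU), host 7 (11 vCPU), host 8 (7 vCPU).
Tightest fit is host 1 with 5 vCPU free.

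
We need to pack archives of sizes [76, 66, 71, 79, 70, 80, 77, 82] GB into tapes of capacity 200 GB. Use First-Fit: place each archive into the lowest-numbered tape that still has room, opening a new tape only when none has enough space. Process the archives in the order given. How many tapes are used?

4

76 GB → tape 1 (remaining 124 GB)
66 GB → tape 1 (remaining 58 GB)
71 GB → tape 2 (remaining 129 GB)
79 GB → tape 2 (remaining 50 GB)
70 GB → tape 3 (remaining 130 GB)
80 GB → tape 3 (remaining 50 GB)
77 GB → tape 4 (remaining 123 GB)
82 GB → tape 4 (remaining 41 GB)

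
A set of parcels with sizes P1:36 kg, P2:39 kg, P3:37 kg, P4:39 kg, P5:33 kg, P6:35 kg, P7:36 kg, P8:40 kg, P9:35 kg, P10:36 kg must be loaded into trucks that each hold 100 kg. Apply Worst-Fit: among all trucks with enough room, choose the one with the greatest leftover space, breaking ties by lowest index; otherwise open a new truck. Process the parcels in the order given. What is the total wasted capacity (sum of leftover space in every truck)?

134

truck 1: place P1 (36 kg), 64 kg left
truck 1: place P2 (39 kg), 25 kg left
truck 2: place P3 (37 kg), 63 kg left
truck 2: place P4 (39 kg), 24 kg left
truck 3: place P5 (33 kg), 67 kg left
truck 3: place P6 (35 kg), 32 kg left
truck 4: place P7 (36 kg), 64 kg left
truck 4: place P8 (40 kg), 24 kg left
truck 5: place P9 (35 kg), 65 kg left
truck 5: place P10 (36 kg), 29 kg left
5 trucks × 100 kg = 500 kg; used 366 kg; unused 134 kg.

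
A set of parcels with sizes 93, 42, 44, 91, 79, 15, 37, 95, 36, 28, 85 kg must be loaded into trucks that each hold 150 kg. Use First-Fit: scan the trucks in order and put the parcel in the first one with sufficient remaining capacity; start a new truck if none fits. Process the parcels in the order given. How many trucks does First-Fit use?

Put 93 kg in truck 1; 57 kg remain.
Put 42 kg in truck 1; 15 kg remain.
Put 44 kg in truck 2; 106 kg remain.
Put 91 kg in truck 2; 15 kg remain.
Put 79 kg in truck 3; 71 kg remain.
Put 15 kg in truck 1; 0 kg remain.
Put 37 kg in truck 3; 34 kg remain.
Put 95 kg in truck 4; 55 kg remain.
Put 36 kg in truck 4; 19 kg remain.
Put 28 kg in truck 3; 6 kg remain.
Put 85 kg in truck 5; 65 kg remain.
Final trucks: [93,42,15] [44,91] [79,37,28] [95,36] [85].

5 trucks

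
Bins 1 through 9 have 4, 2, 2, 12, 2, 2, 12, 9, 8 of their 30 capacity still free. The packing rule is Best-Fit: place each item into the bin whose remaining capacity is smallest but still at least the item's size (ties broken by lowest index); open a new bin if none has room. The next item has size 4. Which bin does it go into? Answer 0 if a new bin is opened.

Bins with room: bin 1 (4), bin 4 (12), bin 7 (12), bin 8 (9), bin 9 (8).
Tightest fit is bin 1 with 4 free.

1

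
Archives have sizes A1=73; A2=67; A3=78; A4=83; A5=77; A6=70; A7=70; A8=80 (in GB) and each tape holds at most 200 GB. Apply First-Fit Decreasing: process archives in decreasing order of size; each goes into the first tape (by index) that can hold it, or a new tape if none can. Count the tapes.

Sorted descending: 83, 80, 78, 77, 73, 70, 70, 67.
tape 1: place 83 GB, 117 GB left
tape 1: place 80 GB, 37 GB left
tape 2: place 78 GB, 122 GB left
tape 2: place 77 GB, 45 GB left
tape 3: place 73 GB, 127 GB left
tape 3: place 70 GB, 57 GB left
tape 4: place 70 GB, 130 GB left
tape 4: place 67 GB, 63 GB left

4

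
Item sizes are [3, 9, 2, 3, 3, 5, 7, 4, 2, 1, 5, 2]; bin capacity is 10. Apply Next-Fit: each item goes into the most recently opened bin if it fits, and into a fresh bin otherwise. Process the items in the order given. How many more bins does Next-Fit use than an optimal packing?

Next-Fit: [3] [9] [2,3,3] [5] [7] [4,2,1] [5,2] → 7 bins.
Total size 46; any packing needs at least ⌈46/10⌉ = 5 bins.
An optimal packing achieves that bound: [9,1] [7,3] [5,5] [4,3,3] [2,2,2] → 5 bins.
Excess: 7 − 5 = 2.

2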